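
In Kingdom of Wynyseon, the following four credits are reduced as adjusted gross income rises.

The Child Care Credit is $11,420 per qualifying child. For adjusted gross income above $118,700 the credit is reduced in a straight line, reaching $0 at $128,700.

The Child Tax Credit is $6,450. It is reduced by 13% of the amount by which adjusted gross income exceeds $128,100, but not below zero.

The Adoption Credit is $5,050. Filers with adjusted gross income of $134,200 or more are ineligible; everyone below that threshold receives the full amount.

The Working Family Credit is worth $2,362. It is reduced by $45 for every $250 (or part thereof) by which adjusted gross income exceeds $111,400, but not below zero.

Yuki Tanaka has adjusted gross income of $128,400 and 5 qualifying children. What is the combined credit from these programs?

$13,174

Child Care Credit: base = 5 × $11,420 = $57,100. $128,400 is $9,700 into a $10,000 phase-out range, leaving 300/10,000 of the credit: $57,100 × 300/10,000 = $1,713.
Child Tax Credit: 13% of the $300 excess over $128,100 is $39; credit = $6,450 − $39 = $6,411.
Adoption Credit: $128,400 is below the $134,200 cutoff, so the full $5,050 applies.
Working Family Credit: income exceeds $111,400 by $17,000 → 68 increments × $45 = $3,060 ≥ base, so the credit is $0.
Total: $1,713 + $6,411 + $5,050 + $0 = $13,174.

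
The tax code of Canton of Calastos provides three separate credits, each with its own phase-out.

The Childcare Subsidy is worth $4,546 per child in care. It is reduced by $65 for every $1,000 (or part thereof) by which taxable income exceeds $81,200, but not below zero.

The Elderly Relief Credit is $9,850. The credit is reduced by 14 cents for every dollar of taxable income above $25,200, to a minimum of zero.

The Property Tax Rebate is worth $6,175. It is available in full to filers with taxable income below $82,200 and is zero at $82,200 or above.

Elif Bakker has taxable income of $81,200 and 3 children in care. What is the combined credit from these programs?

Childcare Subsidy: base = 3 × $4,546 = $13,638. $81,200 is at or below the $81,200 threshold, so the full $13,638 applies.
Elderly Relief Credit: 14% of the $56,000 excess over $25,200 is $7,840; credit = $9,850 − $7,840 = $2,010.
Property Tax Rebate: $81,200 is below the $82,200 cutoff, so the full $6,175 applies.
Total: $13,638 + $2,010 + $6,175 = $21,823.

$21,823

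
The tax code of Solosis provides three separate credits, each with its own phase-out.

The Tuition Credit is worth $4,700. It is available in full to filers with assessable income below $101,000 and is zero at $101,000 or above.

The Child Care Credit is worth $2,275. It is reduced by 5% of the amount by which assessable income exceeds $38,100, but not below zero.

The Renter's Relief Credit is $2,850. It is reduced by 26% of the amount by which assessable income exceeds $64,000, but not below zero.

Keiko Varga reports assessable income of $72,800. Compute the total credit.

Tuition Credit: $72,800 is below the $101,000 cutoff, so the full $4,700 applies.
Child Care Credit: 5% of the $34,700 excess over $38,100 is $1,735; credit = $2,275 − $1,735 = $540.
Renter's Relief Credit: 26% of the $8,800 excess over $64,000 is $2,288; credit = $2,850 − $2,288 = $562.
Total: $4,700 + $540 + $562 = $5,802.

$5,802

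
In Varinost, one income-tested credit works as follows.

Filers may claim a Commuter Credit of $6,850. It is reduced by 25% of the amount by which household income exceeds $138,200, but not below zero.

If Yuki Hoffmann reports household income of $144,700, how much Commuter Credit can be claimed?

Commuter Credit: 25% of the $6,500 excess over $138,200 is $1,625; credit = $6,850 − $1,625 = $5,225.

$5,225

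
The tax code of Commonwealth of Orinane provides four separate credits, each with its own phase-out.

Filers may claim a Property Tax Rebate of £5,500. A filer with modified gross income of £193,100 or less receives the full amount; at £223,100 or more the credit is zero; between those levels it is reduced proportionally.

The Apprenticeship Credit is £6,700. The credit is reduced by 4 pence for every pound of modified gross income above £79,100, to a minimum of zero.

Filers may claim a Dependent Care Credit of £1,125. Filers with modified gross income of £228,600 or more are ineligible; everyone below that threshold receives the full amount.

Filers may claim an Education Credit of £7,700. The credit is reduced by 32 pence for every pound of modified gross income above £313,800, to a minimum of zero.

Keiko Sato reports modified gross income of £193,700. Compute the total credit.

£16,331

Property Tax Rebate: £193,700 is £600 into a £30,000 phase-out range, leaving 29,400/30,000 of the credit: £5,500 × 29,400/30,000 = £5,390.
Apprenticeship Credit: 4% of the £114,600 excess over £79,100 is £4,584; credit = £6,700 − £4,584 = £2,116.
Dependent Care Credit: £193,700 is below the £228,600 cutoff, so the full £1,125 applies.
Education Credit: £193,700 is at or below the £313,800 threshold, so the full £7,700 applies.
Total: £5,390 + £2,116 + £1,125 + £7,700 = £16,331.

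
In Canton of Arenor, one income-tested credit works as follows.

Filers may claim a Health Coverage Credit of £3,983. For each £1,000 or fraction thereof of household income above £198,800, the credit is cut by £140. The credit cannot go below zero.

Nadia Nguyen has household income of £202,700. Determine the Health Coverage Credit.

Health Coverage Credit: income exceeds £198,800 by £3,900, which is 4 full-or-partial £1,000 increments; reduction = 4 × £140 = £560, leaving £3,423.

£3,423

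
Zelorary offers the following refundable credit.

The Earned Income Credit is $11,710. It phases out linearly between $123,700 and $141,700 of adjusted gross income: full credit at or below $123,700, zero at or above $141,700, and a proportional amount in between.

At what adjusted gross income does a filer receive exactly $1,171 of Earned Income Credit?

$1,171 is 1,171/11,710 of the full $11,710, so 10,539/11,710 of the $18,000 range has been used: income = $123,700 + $18,000 × 10,539/11,710 = $139,900.

$139,900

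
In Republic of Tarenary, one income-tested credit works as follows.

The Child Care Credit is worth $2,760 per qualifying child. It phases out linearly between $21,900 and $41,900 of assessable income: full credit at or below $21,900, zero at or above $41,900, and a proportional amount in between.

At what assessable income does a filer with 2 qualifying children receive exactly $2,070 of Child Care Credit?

Full credit = 2 × $2,760 = $5,520.
$2,070 is 2,070/5,520 of the full $5,520, so 3,450/5,520 of the $20,000 range has been used: income = $21,900 + $20,000 × 3,450/5,520 = $34,400.

$34,400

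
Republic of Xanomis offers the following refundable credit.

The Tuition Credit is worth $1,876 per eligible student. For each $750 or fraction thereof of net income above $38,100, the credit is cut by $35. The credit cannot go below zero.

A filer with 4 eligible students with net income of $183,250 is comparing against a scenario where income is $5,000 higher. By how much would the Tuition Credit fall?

$245

At $183,250 — base = 4 × $1,876 = $7,504. income exceeds $38,100 by $145,150, which is 194 full-or-partial $750 increments; reduction = 194 × $35 = $6,790, leaving $714.
At $188,250 — base = 4 × $1,876 = $7,504. income exceeds $38,100 by $150,150, which is 201 full-or-partial $750 increments; reduction = 201 × $35 = $7,035, leaving $469.
Lost: $714 − $469 = $245.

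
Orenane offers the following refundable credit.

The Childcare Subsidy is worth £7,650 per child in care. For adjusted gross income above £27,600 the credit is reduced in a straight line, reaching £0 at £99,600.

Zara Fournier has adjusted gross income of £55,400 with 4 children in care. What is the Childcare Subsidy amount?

Childcare Subsidy: base = 4 × £7,650 = £30,600. £55,400 is £27,800 into a £72,000 phase-out range, leaving 44,200/72,000 of the credit: £30,600 × 44,200/72,000 = £18,785.

£18,785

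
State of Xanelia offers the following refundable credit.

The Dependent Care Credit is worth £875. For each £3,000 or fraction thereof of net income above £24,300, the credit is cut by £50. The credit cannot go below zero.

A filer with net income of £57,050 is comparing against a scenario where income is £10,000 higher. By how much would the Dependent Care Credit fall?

At £57,050 — income exceeds £24,300 by £32,750, which is 11 full-or-partial £3,000 increments; reduction = 11 × £50 = £550, leaving £325.
At £67,050 — income exceeds £24,300 by £42,750, which is 15 full-or-partial £3,000 increments; reduction = 15 × £50 = £750, leaving £125.
Lost: £325 − £125 = £200.

£200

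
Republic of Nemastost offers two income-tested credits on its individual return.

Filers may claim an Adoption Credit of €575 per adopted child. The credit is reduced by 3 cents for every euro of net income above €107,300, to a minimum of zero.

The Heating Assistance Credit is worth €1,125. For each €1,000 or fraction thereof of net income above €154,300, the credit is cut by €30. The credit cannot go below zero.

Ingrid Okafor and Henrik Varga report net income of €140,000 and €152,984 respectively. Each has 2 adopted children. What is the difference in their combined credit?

Ingrid (€140,000): Adoption Credit: base = 2 × €575 = €1,150. 3% of the €32,700 excess over €107,300 is €981; credit = €1,150 − €981 = €169. Heating Assistance Credit: €140,000 is at or below the €154,300 threshold, so the full €1,125 applies. total €169 + €1,125 = €1,294
Henrik (€152,984): Adoption Credit: base = 2 × €575 = €1,150. 3% of the €45,684 excess over €107,300 is €1,370.52 ≥ base, so the credit is €0. Heating Assistance Credit: €152,984 is at or below the €154,300 threshold, so the full €1,125 applies. total €0 + €1,125 = €1,125
Difference: |€1,294 − €1,125| = €169.

€169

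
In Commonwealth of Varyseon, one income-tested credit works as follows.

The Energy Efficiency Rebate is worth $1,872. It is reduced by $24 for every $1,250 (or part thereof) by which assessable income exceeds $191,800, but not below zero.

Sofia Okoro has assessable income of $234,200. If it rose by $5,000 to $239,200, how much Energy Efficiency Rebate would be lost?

At $234,200 — income exceeds $191,800 by $42,400, which is 34 full-or-partial $1,250 increments; reduction = 34 × $24 = $816, leaving $1,056.
At $239,200 — income exceeds $191,800 by $47,400, which is 38 full-or-partial $1,250 increments; reduction = 38 × $24 = $912, leaving $960.
Lost: $1,056 − $960 = $96.

$96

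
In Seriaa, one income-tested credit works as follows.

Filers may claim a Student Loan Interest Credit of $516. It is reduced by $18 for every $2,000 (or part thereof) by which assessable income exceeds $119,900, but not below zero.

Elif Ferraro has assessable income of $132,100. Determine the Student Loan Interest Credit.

Student Loan Interest Credit: income exceeds $119,900 by $12,200, which is 7 full-or-partial $2,000 increments; reduction = 7 × $18 = $126, leaving $390.

$390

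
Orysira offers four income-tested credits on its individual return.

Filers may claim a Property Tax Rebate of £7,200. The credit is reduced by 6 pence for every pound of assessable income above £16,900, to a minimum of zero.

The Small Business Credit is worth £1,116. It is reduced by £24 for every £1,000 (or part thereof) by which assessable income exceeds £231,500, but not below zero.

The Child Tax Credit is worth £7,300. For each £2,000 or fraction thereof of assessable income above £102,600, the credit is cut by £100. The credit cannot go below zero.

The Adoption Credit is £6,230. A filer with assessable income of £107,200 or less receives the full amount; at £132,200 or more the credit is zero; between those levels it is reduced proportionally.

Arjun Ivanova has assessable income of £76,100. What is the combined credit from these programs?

£18,294

Property Tax Rebate: 6% of the £59,200 excess over £16,900 is £3,552; credit = £7,200 − £3,552 = £3,648.
Small Business Credit: £76,100 is at or below the £231,500 threshold, so the full £1,116 applies.
Child Tax Credit: £76,100 is at or below the £102,600 threshold, so the full £7,300 applies.
Adoption Credit: £76,100 is at or below the £107,200 threshold, so the full £6,230 applies.
Total: £3,648 + £1,116 + £7,300 + £6,230 = £18,294.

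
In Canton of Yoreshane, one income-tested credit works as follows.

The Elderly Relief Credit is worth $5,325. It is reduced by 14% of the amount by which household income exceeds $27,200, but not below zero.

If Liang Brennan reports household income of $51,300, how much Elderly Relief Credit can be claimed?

$1,951

Elderly Relief Credit: 14% of the $24,100 excess over $27,200 is $3,374; credit = $5,325 − $3,374 = $1,951.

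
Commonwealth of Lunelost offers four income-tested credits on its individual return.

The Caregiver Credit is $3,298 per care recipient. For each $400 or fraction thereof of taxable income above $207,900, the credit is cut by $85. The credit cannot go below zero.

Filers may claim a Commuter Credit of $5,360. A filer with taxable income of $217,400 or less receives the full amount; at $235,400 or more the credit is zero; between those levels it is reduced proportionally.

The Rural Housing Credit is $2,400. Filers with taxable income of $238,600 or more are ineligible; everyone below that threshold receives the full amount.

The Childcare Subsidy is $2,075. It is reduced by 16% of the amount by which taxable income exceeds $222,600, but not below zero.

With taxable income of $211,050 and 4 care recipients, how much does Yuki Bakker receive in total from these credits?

Caregiver Credit: base = 4 × $3,298 = $13,192. income exceeds $207,900 by $3,150, which is 8 full-or-partial $400 increments; reduction = 8 × $85 = $680, leaving $12,512.
Commuter Credit: $211,050 is at or below the $217,400 threshold, so the full $5,360 applies.
Rural Housing Credit: $211,050 is below the $238,600 cutoff, so the full $2,400 applies.
Childcare Subsidy: $211,050 is at or below the $222,600 threshold, so the full $2,075 applies.
Total: $12,512 + $5,360 + $2,400 + $2,075 = $22,347.

$22,347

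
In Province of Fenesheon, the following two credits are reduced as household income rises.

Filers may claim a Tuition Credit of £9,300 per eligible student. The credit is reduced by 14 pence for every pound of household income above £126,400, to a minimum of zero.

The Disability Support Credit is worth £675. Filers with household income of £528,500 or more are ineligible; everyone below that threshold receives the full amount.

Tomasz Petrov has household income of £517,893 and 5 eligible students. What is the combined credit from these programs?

Tuition Credit: base = 5 × £9,300 = £46,500. 14% of the £391,493 excess over £126,400 is £54,809.02 ≥ base, so the credit is £0.
Disability Support Credit: £517,893 is below the £528,500 cutoff, so the full £675 applies.
Total: £0 + £675 = £675.

£675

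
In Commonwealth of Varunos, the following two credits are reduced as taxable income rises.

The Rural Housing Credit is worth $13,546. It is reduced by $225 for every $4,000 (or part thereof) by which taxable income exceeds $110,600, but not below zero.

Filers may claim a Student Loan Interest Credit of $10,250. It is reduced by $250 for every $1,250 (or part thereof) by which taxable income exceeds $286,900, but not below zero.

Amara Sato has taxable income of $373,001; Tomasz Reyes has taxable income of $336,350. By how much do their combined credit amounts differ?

Amara ($373,001): Rural Housing Credit: income exceeds $110,600 by $262,401 → 66 increments × $225 = $14,850 ≥ base, so the credit is $0. Student Loan Interest Credit: income exceeds $286,900 by $86,101 → 69 increments × $250 = $17,250 ≥ base, so the credit is $0. total $0 + $0 = $0
Tomasz ($336,350): Rural Housing Credit: income exceeds $110,600 by $225,750, which is 57 full-or-partial $4,000 increments; reduction = 57 × $225 = $12,825, leaving $721. Student Loan Interest Credit: income exceeds $286,900 by $49,450, which is 40 full-or-partial $1,250 increments; reduction = 40 × $250 = $10,000, leaving $250. total $721 + $250 = $971
Difference: |$0 − $971| = $971.

$971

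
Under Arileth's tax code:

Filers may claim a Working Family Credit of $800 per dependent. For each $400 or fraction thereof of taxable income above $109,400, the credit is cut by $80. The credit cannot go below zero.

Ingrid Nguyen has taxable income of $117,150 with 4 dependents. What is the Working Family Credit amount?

Working Family Credit: base = 4 × $800 = $3,200. income exceeds $109,400 by $7,750, which is 20 full-or-partial $400 increments; reduction = 20 × $80 = $1,600, leaving $1,600.

$1,600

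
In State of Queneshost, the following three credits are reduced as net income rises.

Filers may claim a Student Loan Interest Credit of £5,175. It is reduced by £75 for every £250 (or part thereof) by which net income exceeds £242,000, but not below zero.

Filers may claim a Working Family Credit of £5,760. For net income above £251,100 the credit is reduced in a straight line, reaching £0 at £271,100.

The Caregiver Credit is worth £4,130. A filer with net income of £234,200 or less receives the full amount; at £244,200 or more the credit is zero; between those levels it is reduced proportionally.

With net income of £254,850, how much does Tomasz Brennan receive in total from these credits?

£5,955

Student Loan Interest Credit: income exceeds £242,000 by £12,850, which is 52 full-or-partial £250 increments; reduction = 52 × £75 = £3,900, leaving £1,275.
Working Family Credit: £254,850 is £3,750 into a £20,000 phase-out range, leaving 16,250/20,000 of the credit: £5,760 × 16,250/20,000 = £4,680.
Caregiver Credit: £254,850 is at or above £244,200, so the credit is £0.
Total: £1,275 + £4,680 + £0 = £5,955.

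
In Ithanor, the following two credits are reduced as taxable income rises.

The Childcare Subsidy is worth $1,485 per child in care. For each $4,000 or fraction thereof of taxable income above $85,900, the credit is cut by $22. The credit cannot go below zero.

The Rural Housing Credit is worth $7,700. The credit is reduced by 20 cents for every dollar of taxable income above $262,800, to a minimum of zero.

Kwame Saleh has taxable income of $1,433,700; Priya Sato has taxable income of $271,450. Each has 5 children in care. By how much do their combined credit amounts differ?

$12,350

Kwame ($1,433,700): Childcare Subsidy: base = 5 × $1,485 = $7,425. income exceeds $85,900 by $1,347,800, which is 337 full-or-partial $4,000 increments; reduction = 337 × $22 = $7,414, leaving $11. Rural Housing Credit: 20% of the $1,170,900 excess over $262,800 is $234,180 ≥ base, so the credit is $0. total $11 + $0 = $11
Priya ($271,450): Childcare Subsidy: base = 5 × $1,485 = $7,425. income exceeds $85,900 by $185,550, which is 47 full-or-partial $4,000 increments; reduction = 47 × $22 = $1,034, leaving $6,391. Rural Housing Credit: 20% of the $8,650 excess over $262,800 is $1,730; credit = $7,700 − $1,730 = $5,970. total $6,391 + $5,970 = $12,361
Difference: |$11 − $12,361| = $12,350.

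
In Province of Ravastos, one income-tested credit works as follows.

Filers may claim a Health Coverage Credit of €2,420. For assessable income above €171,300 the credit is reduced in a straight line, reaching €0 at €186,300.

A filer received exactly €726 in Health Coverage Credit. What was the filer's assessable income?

€181,800

€726 is 726/2,420 of the full €2,420, so 1,694/2,420 of the €15,000 range has been used: income = €171,300 + €15,000 × 1,694/2,420 = €181,800.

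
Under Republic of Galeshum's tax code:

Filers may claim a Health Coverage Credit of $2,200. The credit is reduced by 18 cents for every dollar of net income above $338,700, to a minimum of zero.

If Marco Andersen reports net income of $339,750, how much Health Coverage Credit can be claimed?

Health Coverage Credit: 18% of the $1,050 excess over $338,700 is $189; credit = $2,200 − $189 = $2,011.

$2,011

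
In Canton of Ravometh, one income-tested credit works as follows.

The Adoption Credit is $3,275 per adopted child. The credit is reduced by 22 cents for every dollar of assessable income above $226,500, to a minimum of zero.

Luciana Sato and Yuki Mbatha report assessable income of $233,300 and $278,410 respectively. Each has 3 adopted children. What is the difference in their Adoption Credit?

Luciana ($233,300): Adoption Credit: base = 3 × $3,275 = $9,825. 22% of the $6,800 excess over $226,500 is $1,496; credit = $9,825 − $1,496 = $8,329.
Yuki ($278,410): Adoption Credit: base = 3 × $3,275 = $9,825. 22% of the $51,910 excess over $226,500 is $11,420.20 ≥ base, so the credit is $0.
Difference: |$8,329 − $0| = $8,329.

$8,329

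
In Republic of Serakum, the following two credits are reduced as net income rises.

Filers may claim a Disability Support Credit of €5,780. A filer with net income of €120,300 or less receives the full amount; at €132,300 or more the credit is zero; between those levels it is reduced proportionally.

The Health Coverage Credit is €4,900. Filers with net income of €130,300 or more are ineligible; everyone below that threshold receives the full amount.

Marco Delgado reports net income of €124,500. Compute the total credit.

€8,657

Disability Support Credit: €124,500 is €4,200 into a €12,000 phase-out range, leaving 7,800/12,000 of the credit: €5,780 × 7,800/12,000 = €3,757.
Health Coverage Credit: €124,500 is below the €130,300 cutoff, so the full €4,900 applies.
Total: €3,757 + €4,900 = €8,657.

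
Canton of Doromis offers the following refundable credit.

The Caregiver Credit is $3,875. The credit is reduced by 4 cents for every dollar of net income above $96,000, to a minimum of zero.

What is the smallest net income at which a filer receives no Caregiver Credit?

$192,875

The credit falls by 4% of each dollar above $96,000, so it reaches zero when the excess is $3,875 / 4% = $96,875: income = $96,000 + $96,875 = $192,875.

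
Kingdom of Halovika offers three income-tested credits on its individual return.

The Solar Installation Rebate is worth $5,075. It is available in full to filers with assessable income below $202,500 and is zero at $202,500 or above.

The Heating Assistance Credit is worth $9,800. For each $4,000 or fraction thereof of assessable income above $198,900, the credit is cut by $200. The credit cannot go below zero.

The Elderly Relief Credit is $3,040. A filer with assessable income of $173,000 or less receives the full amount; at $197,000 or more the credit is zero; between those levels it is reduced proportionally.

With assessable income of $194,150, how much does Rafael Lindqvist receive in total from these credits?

Solar Installation Rebate: $194,150 is below the $202,500 cutoff, so the full $5,075 applies.
Heating Assistance Credit: $194,150 is at or below the $198,900 threshold, so the full $9,800 applies.
Elderly Relief Credit: $194,150 is $21,150 into a $24,000 phase-out range, leaving 2,850/24,000 of the credit: $3,040 × 2,850/24,000 = $361.
Total: $5,075 + $9,800 + $361 = $15,236.

$15,236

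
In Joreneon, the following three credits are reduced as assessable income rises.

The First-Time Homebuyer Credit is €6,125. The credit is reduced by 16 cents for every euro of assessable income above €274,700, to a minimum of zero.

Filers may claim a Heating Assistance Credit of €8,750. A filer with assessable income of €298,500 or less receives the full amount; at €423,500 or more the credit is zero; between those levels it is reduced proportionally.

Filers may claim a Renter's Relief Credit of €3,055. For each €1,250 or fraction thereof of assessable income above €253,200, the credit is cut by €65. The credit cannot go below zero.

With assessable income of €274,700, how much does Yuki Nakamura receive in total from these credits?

€16,760

First-Time Homebuyer Credit: €274,700 is at or below the €274,700 threshold, so the full €6,125 applies.
Heating Assistance Credit: €274,700 is at or below the €298,500 threshold, so the full €8,750 applies.
Renter's Relief Credit: income exceeds €253,200 by €21,500, which is 18 full-or-partial €1,250 increments; reduction = 18 × €65 = €1,170, leaving €1,885.
Total: €6,125 + €8,750 + €1,885 = €16,760.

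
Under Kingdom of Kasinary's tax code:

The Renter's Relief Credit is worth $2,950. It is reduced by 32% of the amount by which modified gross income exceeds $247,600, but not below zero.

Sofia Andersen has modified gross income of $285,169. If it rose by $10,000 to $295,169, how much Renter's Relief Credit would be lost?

At $285,169 — 32% of the $37,569 excess over $247,600 is $12,022.08 ≥ base, so the credit is $0.
At $295,169 — 32% of the $47,569 excess over $247,600 is $15,222.08 ≥ base, so the credit is $0.
Lost: $0 − $0 = $0.

$0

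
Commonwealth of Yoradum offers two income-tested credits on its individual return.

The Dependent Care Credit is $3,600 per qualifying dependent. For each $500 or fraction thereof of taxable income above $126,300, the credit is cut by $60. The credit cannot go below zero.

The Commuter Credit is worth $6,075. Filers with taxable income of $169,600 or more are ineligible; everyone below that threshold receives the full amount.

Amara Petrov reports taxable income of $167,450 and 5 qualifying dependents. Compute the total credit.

$19,095

Dependent Care Credit: base = 5 × $3,600 = $18,000. income exceeds $126,300 by $41,150, which is 83 full-or-partial $500 increments; reduction = 83 × $60 = $4,980, leaving $13,020.
Commuter Credit: $167,450 is below the $169,600 cutoff, so the full $6,075 applies.
Total: $13,020 + $6,075 = $19,095.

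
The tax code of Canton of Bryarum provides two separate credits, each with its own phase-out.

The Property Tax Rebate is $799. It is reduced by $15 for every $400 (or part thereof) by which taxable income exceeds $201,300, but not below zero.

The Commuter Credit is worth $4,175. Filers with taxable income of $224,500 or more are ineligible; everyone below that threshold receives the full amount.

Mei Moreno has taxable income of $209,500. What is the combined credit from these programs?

$4,659

Property Tax Rebate: income exceeds $201,300 by $8,200, which is 21 full-or-partial $400 increments; reduction = 21 × $15 = $315, leaving $484.
Commuter Credit: $209,500 is below the $224,500 cutoff, so the full $4,175 applies.
Total: $484 + $4,175 = $4,659.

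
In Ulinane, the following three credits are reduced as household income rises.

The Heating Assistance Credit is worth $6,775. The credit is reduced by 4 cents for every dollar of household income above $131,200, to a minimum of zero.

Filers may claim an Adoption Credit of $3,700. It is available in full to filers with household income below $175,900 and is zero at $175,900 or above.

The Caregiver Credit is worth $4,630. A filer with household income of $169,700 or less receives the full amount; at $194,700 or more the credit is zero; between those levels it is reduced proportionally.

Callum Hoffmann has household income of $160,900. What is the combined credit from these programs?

Heating Assistance Credit: 4% of the $29,700 excess over $131,200 is $1,188; credit = $6,775 − $1,188 = $5,587.
Adoption Credit: $160,900 is below the $175,900 cutoff, so the full $3,700 applies.
Caregiver Credit: $160,900 is at or below the $169,700 threshold, so the full $4,630 applies.
Total: $5,587 + $3,700 + $4,630 = $13,917.

$13,917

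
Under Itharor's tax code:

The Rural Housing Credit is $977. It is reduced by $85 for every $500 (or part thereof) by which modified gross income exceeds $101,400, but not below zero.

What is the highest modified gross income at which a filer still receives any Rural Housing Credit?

$106,900

After 11 increments the reduction is 11 × $85 = $935, leaving $42; one more increment wipes it out. Increment 11 ends at excess 11 × $500 = $5,500, so the highest qualifying income is $101,400 + $5,500 = $106,900.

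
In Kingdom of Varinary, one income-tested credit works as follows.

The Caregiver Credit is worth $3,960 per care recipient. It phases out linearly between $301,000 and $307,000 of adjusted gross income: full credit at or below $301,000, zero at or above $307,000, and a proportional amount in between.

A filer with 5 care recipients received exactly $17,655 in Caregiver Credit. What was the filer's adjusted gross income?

Full credit = 5 × $3,960 = $19,800.
$17,655 is 17,655/19,800 of the full $19,800, so 2,145/19,800 of the $6,000 range has been used: income = $301,000 + $6,000 × 2,145/19,800 = $301,650.

$301,650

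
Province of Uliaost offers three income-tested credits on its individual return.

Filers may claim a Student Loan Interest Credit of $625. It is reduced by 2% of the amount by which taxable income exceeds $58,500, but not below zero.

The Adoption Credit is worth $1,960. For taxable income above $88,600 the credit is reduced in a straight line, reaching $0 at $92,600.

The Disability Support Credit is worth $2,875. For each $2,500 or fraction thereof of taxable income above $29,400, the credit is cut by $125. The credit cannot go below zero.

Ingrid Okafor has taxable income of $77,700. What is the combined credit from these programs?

$2,576

Student Loan Interest Credit: 2% of the $19,200 excess over $58,500 is $384; credit = $625 − $384 = $241.
Adoption Credit: $77,700 is at or below the $88,600 threshold, so the full $1,960 applies.
Disability Support Credit: income exceeds $29,400 by $48,300, which is 20 full-or-partial $2,500 increments; reduction = 20 × $125 = $2,500, leaving $375.
Total: $241 + $1,960 + $375 = $2,576.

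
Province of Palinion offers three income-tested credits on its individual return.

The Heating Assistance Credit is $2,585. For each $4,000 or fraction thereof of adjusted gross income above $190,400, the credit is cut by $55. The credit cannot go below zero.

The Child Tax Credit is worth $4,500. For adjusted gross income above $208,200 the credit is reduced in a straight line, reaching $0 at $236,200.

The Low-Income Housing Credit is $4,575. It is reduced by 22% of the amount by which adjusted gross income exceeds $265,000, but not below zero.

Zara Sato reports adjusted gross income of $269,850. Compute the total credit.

$4,993

Heating Assistance Credit: income exceeds $190,400 by $79,450, which is 20 full-or-partial $4,000 increments; reduction = 20 × $55 = $1,100, leaving $1,485.
Child Tax Credit: $269,850 is at or above $236,200, so the credit is $0.
Low-Income Housing Credit: 22% of the $4,850 excess over $265,000 is $1,067; credit = $4,575 − $1,067 = $3,508.
Total: $1,485 + $0 + $3,508 = $4,993.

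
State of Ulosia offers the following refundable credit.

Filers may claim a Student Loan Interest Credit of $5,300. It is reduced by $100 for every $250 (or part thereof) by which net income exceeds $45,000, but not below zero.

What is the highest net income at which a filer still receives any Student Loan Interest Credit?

$58,000

After 52 increments the reduction is 52 × $100 = $5,200, leaving $100; one more increment wipes it out. Increment 52 ends at excess 52 × $250 = $13,000, so the highest qualifying income is $45,000 + $13,000 = $58,000.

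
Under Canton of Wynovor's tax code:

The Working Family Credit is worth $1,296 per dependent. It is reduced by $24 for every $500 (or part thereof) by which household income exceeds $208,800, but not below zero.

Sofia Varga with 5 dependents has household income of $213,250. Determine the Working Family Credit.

Working Family Credit: base = 5 × $1,296 = $6,480. income exceeds $208,800 by $4,450, which is 9 full-or-partial $500 increments; reduction = 9 × $24 = $216, leaving $6,264.

$6,264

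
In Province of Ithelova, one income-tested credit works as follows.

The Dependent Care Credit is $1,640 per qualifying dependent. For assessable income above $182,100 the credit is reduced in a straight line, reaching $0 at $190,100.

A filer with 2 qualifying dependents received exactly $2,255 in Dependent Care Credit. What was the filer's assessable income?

$184,600

Full credit = 2 × $1,640 = $3,280.
$2,255 is 2,255/3,280 of the full $3,280, so 1,025/3,280 of the $8,000 range has been used: income = $182,100 + $8,000 × 1,025/3,280 = $184,600.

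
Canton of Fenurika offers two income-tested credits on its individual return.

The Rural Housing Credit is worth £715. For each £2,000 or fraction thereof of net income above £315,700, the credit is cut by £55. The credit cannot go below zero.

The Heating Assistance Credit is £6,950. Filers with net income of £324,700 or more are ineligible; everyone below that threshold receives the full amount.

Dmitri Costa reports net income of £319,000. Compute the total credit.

Rural Housing Credit: income exceeds £315,700 by £3,300, which is 2 full-or-partial £2,000 increments; reduction = 2 × £55 = £110, leaving £605.
Heating Assistance Credit: £319,000 is below the £324,700 cutoff, so the full £6,950 applies.
Total: £605 + £6,950 = £7,555.

£7,555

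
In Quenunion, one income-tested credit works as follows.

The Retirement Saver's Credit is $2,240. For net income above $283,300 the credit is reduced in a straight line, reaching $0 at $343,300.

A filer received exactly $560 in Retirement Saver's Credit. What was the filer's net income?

$560 is 560/2,240 of the full $2,240, so 1,680/2,240 of the $60,000 range has been used: income = $283,300 + $60,000 × 1,680/2,240 = $328,300.

$328,300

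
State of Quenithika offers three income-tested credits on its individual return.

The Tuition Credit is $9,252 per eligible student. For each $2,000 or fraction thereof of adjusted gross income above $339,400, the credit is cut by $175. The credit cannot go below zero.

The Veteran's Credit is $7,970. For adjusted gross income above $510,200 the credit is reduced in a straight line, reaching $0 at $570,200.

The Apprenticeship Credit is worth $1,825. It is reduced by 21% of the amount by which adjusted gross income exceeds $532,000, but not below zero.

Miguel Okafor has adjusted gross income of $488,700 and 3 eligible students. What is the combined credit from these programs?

Tuition Credit: base = 3 × $9,252 = $27,756. income exceeds $339,400 by $149,300, which is 75 full-or-partial $2,000 increments; reduction = 75 × $175 = $13,125, leaving $14,631.
Veteran's Credit: $488,700 is at or below the $510,200 threshold, so the full $7,970 applies.
Apprenticeship Credit: $488,700 is at or below the $532,000 threshold, so the full $1,825 applies.
Total: $14,631 + $7,970 + $1,825 = $24,426.

$24,426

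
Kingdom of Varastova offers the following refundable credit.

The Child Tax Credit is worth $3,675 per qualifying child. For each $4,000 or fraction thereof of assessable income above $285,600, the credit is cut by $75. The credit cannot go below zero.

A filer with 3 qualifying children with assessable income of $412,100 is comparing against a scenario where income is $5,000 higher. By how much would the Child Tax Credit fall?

$75

At $412,100 — base = 3 × $3,675 = $11,025. income exceeds $285,600 by $126,500, which is 32 full-or-partial $4,000 increments; reduction = 32 × $75 = $2,400, leaving $8,625.
At $417,100 — base = 3 × $3,675 = $11,025. income exceeds $285,600 by $131,500, which is 33 full-or-partial $4,000 increments; reduction = 33 × $75 = $2,475, leaving $8,550.
Lost: $8,625 − $8,550 = $75.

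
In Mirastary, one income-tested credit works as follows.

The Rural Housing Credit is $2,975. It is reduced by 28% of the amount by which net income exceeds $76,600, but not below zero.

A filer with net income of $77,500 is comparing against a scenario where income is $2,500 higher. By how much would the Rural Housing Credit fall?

$700

At $77,500 — 28% of the $900 excess over $76,600 is $252; credit = $2,975 − $252 = $2,723.
At $80,000 — 28% of the $3,400 excess over $76,600 is $952; credit = $2,975 − $952 = $2,023.
Lost: $2,723 − $2,023 = $700.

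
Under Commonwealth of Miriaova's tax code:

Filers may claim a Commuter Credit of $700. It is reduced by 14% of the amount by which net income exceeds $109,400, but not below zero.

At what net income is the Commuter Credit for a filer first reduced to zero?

$114,400

The credit falls by 14% of each dollar above $109,400, so it reaches zero when the excess is $700 / 14% = $5,000: income = $109,400 + $5,000 = $114,400.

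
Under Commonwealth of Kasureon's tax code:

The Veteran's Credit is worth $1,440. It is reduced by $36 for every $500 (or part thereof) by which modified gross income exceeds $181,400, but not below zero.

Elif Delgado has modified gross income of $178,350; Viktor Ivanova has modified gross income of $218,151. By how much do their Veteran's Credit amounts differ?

$1,440

Elif ($178,350): Veteran's Credit: $178,350 is at or below the $181,400 threshold, so the full $1,440 applies.
Viktor ($218,151): Veteran's Credit: income exceeds $181,400 by $36,751 → 74 increments × $36 = $2,664 ≥ base, so the credit is $0.
Difference: |$1,440 − $0| = $1,440.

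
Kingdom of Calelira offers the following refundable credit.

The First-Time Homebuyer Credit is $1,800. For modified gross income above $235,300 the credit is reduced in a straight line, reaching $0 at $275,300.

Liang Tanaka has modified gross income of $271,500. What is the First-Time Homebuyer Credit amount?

First-Time Homebuyer Credit: $271,500 is $36,200 into a $40,000 phase-out range, leaving 3,800/40,000 of the credit: $1,800 × 3,800/40,000 = $171.

$171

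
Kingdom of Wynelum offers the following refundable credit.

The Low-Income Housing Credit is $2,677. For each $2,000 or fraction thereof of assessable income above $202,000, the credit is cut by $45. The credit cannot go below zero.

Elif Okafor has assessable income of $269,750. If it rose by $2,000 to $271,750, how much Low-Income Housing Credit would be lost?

$45

At $269,750 — income exceeds $202,000 by $67,750, which is 34 full-or-partial $2,000 increments; reduction = 34 × $45 = $1,530, leaving $1,147.
At $271,750 — income exceeds $202,000 by $69,750, which is 35 full-or-partial $2,000 increments; reduction = 35 × $45 = $1,575, leaving $1,102.
Lost: $1,147 − $1,102 = $45.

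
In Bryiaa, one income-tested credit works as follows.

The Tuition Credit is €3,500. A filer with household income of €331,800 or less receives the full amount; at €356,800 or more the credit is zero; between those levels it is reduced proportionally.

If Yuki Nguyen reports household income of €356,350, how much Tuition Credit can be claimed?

€63

Tuition Credit: €356,350 is €24,550 into a €25,000 phase-out range, leaving 450/25,000 of the credit: €3,500 × 450/25,000 = €63.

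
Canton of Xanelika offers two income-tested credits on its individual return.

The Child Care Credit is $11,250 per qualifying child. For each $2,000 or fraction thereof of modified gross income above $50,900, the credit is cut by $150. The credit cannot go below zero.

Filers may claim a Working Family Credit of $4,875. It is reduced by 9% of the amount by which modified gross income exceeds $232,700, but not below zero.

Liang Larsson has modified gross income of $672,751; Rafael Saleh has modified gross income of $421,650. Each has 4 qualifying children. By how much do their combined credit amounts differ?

$17,100

Liang ($672,751): Child Care Credit: base = 4 × $11,250 = $45,000. income exceeds $50,900 by $621,851 → 311 increments × $150 = $46,650 ≥ base, so the credit is $0. Working Family Credit: 9% of the $440,051 excess over $232,700 is $39,604.59 ≥ base, so the credit is $0. total $0 + $0 = $0
Rafael ($421,650): Child Care Credit: base = 4 × $11,250 = $45,000. income exceeds $50,900 by $370,750, which is 186 full-or-partial $2,000 increments; reduction = 186 × $150 = $27,900, leaving $17,100. Working Family Credit: 9% of the $188,950 excess over $232,700 is $17,005.50 ≥ base, so the credit is $0. total $17,100 + $0 = $17,100
Difference: |$0 − $17,100| = $17,100.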